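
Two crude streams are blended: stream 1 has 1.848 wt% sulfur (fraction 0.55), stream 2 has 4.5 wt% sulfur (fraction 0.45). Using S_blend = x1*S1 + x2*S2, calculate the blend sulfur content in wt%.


Linear sulfur blending: S_blend = x1*S1 + x2*S2
Contribution 1: 0.55 * 1.848 = 1.0164 wt%
Contribution 2: 0.45 * 4.5 = 2.025 wt%
S_blend = 1.0164 + 2.025 = 3.0414

3.0414 wt%


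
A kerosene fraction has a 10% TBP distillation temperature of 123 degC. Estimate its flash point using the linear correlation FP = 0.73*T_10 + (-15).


FP = 0.73 * 123 + (-15) = 74.79

74.79 degC


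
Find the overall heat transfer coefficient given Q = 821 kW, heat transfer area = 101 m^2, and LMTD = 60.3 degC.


From Q = U*A*LMTD, U = Q / (A * LMTD)
U = 821 / (101 * 60.3) = 821 / 6090.3 = 0.1348

0.1348 kW/(m^2*K)


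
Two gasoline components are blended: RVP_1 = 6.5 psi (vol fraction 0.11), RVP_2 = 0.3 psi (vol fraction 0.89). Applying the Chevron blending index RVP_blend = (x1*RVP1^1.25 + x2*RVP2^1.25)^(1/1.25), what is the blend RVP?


Chevron index: RVP_blend = (sum xi*RVPi^1.25)^(1/1.25)
RVP^1.25 terms: 0.11 * 6.5^1.25 + 0.89 * 0.3^1.25 = 1.33926
RVP_blend = 1.33926^(1/1.25) = 1.263

1.263 psi


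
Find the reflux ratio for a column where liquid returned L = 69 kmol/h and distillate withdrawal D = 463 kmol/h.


Reflux ratio definition: R = L / D (liquid returned / distillate withdrawn)
L = 69 kmol/h, D = 463 kmol/h
R = 69 / 463 = 0.1490

0.1490


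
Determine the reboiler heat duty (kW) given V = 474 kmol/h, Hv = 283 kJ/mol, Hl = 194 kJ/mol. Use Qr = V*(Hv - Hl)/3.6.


Qr = 474 * (283 - 194) / 3.6 = 474 * 89 / 3.6 = 11720

11720 kW


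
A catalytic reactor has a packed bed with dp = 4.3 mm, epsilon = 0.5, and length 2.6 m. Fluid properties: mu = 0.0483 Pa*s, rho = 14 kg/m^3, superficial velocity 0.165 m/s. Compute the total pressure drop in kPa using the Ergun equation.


dp = 4.3 mm = 0.0043 m
Viscous term = 150*0.0483*0.165*(1-0.5)^2 / (0.0043^2*0.5^3) = 129305
Inertial term = 1.75*14*0.165^2*(1-0.5) / (0.0043*0.5^3) = 620.477
dP/L = 129305 + 620.477 = 129925 Pa/m
dP = 129925 * 2.6 / 1000 = 337.8 kPa

337.8 kPa


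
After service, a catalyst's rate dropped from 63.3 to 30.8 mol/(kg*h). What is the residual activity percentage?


Activity (%) = (rate_used / rate_fresh) * 100
rate_used = 30.8, rate_fresh = 63.3
= (30.8 / 63.3) * 100
= 0.4866 * 100 = 48.66

48.66 %


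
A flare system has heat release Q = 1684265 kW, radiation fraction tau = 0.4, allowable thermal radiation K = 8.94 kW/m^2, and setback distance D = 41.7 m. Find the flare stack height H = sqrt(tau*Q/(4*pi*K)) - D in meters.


tau*Q/(4*pi*K) = 0.4 * 1684265 / (4 * pi * 8.94) = 5996.85
sqrt(5996.85) = 77.4393
H = 77.4393 - 41.7 = 35.74

35.74 m


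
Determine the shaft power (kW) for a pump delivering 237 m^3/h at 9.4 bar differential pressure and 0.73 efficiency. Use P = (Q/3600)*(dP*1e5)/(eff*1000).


Q = 237 / 3600 = 0.0658333 m^3/s
P = 0.0658333 * (9.4 * 1e5) / 0.73 / 1000 = 84.77

84.77 kW


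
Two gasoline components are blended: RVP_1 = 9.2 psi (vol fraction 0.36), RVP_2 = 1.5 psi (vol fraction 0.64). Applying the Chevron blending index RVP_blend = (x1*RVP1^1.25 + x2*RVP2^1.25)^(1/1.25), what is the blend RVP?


Chevron index: RVP_blend = (sum xi*RVPi^1.25)^(1/1.25)
RVP^1.25 terms: 0.36 * 9.2^1.25 + 0.64 * 1.5^1.25 = 6.83057
RVP_blend = 6.83057^(1/1.25) = 4.651

4.651 psi


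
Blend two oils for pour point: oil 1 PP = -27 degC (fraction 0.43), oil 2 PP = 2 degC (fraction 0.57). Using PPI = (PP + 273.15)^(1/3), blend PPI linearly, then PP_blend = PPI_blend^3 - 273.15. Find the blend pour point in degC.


PPI_1 = (-27 + 273.15)^(1/3) = 6.2671
PPI_2 = (2 + 273.15)^(1/3) = 6.504139
PPI_blend = 0.43 * 6.2671 + 0.57 * 6.504139 = 6.402212
PP_blend = 6.402212^3 - 273.15 = 262.4159 - 273.15 = -10.73

-10.73 degC


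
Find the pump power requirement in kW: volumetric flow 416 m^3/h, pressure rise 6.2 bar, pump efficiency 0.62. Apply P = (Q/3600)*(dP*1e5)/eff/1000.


Q = 416 / 3600 = 0.115556 m^3/s
P = 0.115556 * (6.2 * 1e5) / 0.62 / 1000 = 115.6

115.6 kW


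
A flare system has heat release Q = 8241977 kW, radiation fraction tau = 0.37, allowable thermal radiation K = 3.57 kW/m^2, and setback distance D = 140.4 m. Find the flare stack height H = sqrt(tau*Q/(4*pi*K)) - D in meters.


tau*Q/(4*pi*K) = 0.37 * 8241977 / (4 * pi * 3.57) = 67975.9
sqrt(67975.9) = 260.722
H = 260.722 - 140.4 = 120.3

120.3 m


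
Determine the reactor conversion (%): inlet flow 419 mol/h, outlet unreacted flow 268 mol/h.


X = (F_in - F_out) / F_in * 100
Moles reacted = 419 - 268 = 151
X = 151 / 419 * 100
= 0.3604 * 100
= 36.04 %

36.04 %


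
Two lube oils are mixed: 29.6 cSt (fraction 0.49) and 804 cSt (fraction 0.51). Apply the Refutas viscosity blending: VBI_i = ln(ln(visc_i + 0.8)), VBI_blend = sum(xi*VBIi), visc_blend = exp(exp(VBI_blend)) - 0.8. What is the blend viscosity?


Refutas method: VBN_i = 14.534*ln(ln(visc_i + 0.8)) + 10.975, blended linearly by mass fraction; since VBN is linear in VBI_i = ln(ln(visc_i + 0.8)) and the fractions sum to 1, blend VBI directly: visc = exp(exp(VBI_blend)) - 0.8
VBI_1 = ln(ln(29.6 + 0.8)) = 1.22801
VBI_2 = ln(ln(804 + 0.8)) = 1.9007
VBI_blend = 0.49 * 1.22801 + 0.51 * 1.9007 = 1.57108
visc_blend = exp(exp(1.57108)) - 0.8 = 122.2

122.2 cSt


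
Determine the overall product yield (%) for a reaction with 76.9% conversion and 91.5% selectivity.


Overall yield = conversion (%) * selectivity (%) / 100
Conversion = 76.9%, Selectivity = 91.5%
Y = 76.9 * 91.5 / 100
= 70.3635 %

70.3635 %


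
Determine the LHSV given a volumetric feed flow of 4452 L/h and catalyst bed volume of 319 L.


LHSV = volumetric feed rate / catalyst volume
= 4452 L/h / 319 L
= 13.96 h^-1

13.96 h^-1


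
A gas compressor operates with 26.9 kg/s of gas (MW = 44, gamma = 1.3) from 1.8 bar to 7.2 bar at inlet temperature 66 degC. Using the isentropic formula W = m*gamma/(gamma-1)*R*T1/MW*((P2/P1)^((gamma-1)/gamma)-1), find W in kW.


Isentropic work: W = m*(gamma/(gamma-1))*(R*T1/MW)*((P2/P1)^((gamma-1)/gamma) - 1)
T1 = 66 + 273.15 = 339.15 K
Pressure ratio = 7.2 / 1.8 = 4
Exponent = (1.3 - 1)/1.3 = 0.230769
(P2/P1)^exp - 1 = 4^0.230769 - 1 = 0.377009
W = 26.9 * 1.3 / 0.3 * 8.314 * 339.15 / 44 * 0.377009 = 2816

2816 kW


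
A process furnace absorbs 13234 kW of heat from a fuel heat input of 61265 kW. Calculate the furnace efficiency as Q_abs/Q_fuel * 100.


Furnace efficiency = Q_absorbed / Q_fuel * 100
= 13234 / 61265 * 100 = 21.60

21.60 %


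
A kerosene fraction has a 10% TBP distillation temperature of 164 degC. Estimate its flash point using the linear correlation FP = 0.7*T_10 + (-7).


FP = 0.7 * 164 + (-7) = 107.8

107.8 degC


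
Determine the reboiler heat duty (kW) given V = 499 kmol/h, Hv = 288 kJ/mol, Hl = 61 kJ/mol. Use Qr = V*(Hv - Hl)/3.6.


Qr = 499 * (288 - 61) / 3.6 = 499 * 227 / 3.6 = 31460

31460 kW


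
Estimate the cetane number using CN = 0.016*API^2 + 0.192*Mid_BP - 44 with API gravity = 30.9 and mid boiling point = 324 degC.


CN = 0.016 * 30.9^2 + 0.192 * 324 - 44
CN = 15.27696 + 62.208 - 44 = 33.48496

33.48496


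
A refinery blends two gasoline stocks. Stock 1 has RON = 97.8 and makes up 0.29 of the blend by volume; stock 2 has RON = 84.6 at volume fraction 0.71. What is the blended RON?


Linear blending: RON_blend = sum(vi * RONi)
Contribution 1: 0.29 * 97.8 = 28.362
Contribution 2: 0.71 * 84.6 = 60.066
RON_blend = 28.362 + 60.066 = 88.428

88.428


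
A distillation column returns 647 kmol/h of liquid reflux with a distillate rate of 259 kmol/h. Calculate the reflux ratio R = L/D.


Reflux ratio definition: R = L / D (liquid returned / distillate withdrawn)
L = 647 kmol/h, D = 259 kmol/h
R = 647 / 259 = 2.498

2.498


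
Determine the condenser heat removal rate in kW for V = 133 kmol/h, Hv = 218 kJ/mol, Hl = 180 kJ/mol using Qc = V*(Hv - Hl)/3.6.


Qc = 133 * (218 - 180) / 3.6 = 133 * 38 / 3.6 = 1404

1404 kW


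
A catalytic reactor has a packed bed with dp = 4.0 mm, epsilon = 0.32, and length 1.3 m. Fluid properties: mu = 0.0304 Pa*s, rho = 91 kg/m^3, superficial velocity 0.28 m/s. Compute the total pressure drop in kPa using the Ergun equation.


dp = 4.0 mm = 0.004 m
Viscous term = 150*0.0304*0.28*(1-0.32)^2 / (0.004^2*0.32^3) = 1126080
Inertial term = 1.75*91*0.28^2*(1-0.32) / (0.004*0.32^3) = 64773.1
dP/L = 1126080 + 64773.1 = 1190850 Pa/m
dP = 1190850 * 1.3 / 1000 = 1548 kPa

1548 kPa


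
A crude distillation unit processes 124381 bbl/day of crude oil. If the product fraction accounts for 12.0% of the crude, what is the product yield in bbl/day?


Crude throughput = 124381 bbl/day
Fraction yield = 12.0%
yield = throughput * fraction / 100
yield = 124381 * 12.0 / 100 = 14925.72

14925.72 bbl/day


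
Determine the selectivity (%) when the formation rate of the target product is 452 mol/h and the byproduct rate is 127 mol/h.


Selectivity = desired / (desired + undesired) * 100
Total products = 452 + 127 = 579 mol/h
S = 452 / 579 * 100
= 0.7807 * 100
= 78.07 %

78.07 %


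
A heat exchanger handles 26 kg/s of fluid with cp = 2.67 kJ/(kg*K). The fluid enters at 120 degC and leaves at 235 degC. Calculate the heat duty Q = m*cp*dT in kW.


Q = m_dot * cp * delta_T
delta_T = 235 - 120 = 115 K
Q = 26 * 2.67 * 115
= 69.42 * 115
= 7983.3 kW

7983.3 kW


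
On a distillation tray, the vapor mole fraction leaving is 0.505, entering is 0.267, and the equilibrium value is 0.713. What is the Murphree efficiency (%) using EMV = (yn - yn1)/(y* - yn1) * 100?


Murphree vapor efficiency: EMV = (y_n - y_(n-1)) / (y*_n - y_(n-1)) * 100
EMV = (0.505 - 0.267) / (0.713 - 0.267) * 100 = 0.238 / 0.446 * 100 = 53.36

53.36 %


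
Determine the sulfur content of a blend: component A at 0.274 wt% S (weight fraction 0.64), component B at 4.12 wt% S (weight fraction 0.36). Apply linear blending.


Linear sulfur blending: S_blend = x1*S1 + x2*S2
Contribution 1: 0.64 * 0.274 = 0.17536 wt%
Contribution 2: 0.36 * 4.12 = 1.4832 wt%
S_blend = 0.17536 + 1.4832 = 1.65856

1.65856 wt%


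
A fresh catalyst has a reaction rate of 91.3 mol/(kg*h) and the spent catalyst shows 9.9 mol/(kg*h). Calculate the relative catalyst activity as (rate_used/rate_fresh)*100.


Activity (%) = (rate_used / rate_fresh) * 100
rate_used = 9.9, rate_fresh = 91.3
= (9.9 / 91.3) * 100
= 0.1084 * 100 = 10.84

10.84 %


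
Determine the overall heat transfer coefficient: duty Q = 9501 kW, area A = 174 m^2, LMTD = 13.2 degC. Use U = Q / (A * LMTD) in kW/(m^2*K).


From Q = U*A*LMTD, U = Q / (A * LMTD)
U = 9501 / (174 * 13.2) = 9501 / 2296.8 = 4.137

4.137 kW/(m^2*K)


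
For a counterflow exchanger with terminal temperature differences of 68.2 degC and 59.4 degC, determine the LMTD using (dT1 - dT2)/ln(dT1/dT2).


LMTD = (dT1 - dT2) / ln(dT1/dT2)
= (68.2 - 59.4) / ln(68.2 / 59.4) = 8.8 / 0.13815 = 63.70

63.70 degC


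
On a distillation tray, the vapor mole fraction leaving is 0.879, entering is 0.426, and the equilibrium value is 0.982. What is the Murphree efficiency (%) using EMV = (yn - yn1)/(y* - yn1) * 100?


Murphree vapor efficiency: EMV = (y_n - y_(n-1)) / (y*_n - y_(n-1)) * 100
EMV = (0.879 - 0.426) / (0.982 - 0.426) * 100 = 0.453 / 0.556 * 100 = 81.47

81.47 %


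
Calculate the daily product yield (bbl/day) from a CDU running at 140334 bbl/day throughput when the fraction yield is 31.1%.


Crude throughput = 140334 bbl/day
Fraction yield = 31.1%
yield = throughput * fraction / 100
yield = 140334 * 31.1 / 100 = 43643.874

43643.874 bbl/day


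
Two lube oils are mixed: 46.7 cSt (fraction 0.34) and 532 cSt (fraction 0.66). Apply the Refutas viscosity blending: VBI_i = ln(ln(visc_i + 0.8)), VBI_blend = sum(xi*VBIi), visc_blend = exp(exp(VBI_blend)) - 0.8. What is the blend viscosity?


Refutas method: VBN_i = 14.534*ln(ln(visc_i + 0.8)) + 10.975, blended linearly by mass fraction; since VBN is linear in VBI_i = ln(ln(visc_i + 0.8)) and the fractions sum to 1, blend VBI directly: visc = exp(exp(VBI_blend)) - 0.8
VBI_1 = ln(ln(46.7 + 0.8)) = 1.35086
VBI_2 = ln(ln(532 + 0.8)) = 1.83707
VBI_blend = 0.34 * 1.35086 + 0.66 * 1.83707 = 1.67176
visc_blend = exp(exp(1.67176)) - 0.8 = 203.9

203.9 cSt


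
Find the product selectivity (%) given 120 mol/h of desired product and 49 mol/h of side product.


Selectivity = desired / (desired + undesired) * 100
Total products = 120 + 49 = 169 mol/h
S = 120 / 169 * 100
= 0.7101 * 100
= 71.01 %

71.01 %


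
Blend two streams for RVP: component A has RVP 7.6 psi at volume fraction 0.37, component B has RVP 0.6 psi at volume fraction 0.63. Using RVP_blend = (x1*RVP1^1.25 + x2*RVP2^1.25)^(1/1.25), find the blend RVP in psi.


Chevron index: RVP_blend = (sum xi*RVPi^1.25)^(1/1.25)
RVP^1.25 terms: 0.37 * 7.6^1.25 + 0.63 * 0.6^1.25 = 5.00163
RVP_blend = 5.00163^(1/1.25) = 3.625

3.625 psi


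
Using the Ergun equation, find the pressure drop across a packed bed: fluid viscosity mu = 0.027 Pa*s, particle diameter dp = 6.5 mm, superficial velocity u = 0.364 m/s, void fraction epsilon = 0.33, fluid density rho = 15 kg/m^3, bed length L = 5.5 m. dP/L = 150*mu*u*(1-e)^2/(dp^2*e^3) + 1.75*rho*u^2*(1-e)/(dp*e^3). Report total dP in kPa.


dp = 6.5 mm = 0.0065 m
Viscous term = 150*0.027*0.364*(1-0.33)^2 / (0.0065^2*0.33^3) = 435850
Inertial term = 1.75*15*0.364^2*(1-0.33) / (0.0065*0.33^3) = 9975.89
dP/L = 435850 + 9975.89 = 445826 Pa/m
dP = 445826 * 5.5 / 1000 = 2452 kPa

2452 kPa


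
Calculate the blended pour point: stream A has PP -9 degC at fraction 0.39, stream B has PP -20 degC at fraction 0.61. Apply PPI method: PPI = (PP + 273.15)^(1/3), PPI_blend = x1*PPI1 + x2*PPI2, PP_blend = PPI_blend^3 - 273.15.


PPI_1 = (-9 + 273.15)^(1/3) = 6.416283
PPI_2 = (-20 + 273.15)^(1/3) = 6.325953
PPI_blend = 0.39 * 6.416283 + 0.61 * 6.325953 = 6.361182
PP_blend = 6.361182^3 - 273.15 = 257.4029 - 273.15 = -15.75

-15.75 degC


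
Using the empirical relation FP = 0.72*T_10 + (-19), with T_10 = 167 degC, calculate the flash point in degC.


FP = 0.72 * 167 + (-19) = 101.24

101.24 degC


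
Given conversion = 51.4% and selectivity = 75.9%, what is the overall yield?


Overall yield = conversion (%) * selectivity (%) / 100
Conversion = 51.4%, Selectivity = 75.9%
Y = 51.4 * 75.9 / 100
= 39.0126 %

39.0126 %


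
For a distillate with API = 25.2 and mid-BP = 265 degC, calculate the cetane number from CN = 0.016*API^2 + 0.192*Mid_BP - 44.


CN = 0.016 * 25.2^2 + 0.192 * 265 - 44
CN = 10.16064 + 50.88 - 44 = 17.04064

17.04064


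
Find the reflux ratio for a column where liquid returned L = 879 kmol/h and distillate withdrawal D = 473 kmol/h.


Reflux ratio definition: R = L / D (liquid returned / distillate withdrawn)
L = 879 kmol/h, D = 473 kmol/h
R = 879 / 473 = 1.858

1.858


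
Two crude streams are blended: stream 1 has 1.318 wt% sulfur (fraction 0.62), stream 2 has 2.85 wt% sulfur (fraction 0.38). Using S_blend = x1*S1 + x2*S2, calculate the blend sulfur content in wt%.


Linear sulfur blending: S_blend = x1*S1 + x2*S2
Contribution 1: 0.62 * 1.318 = 0.81716 wt%
Contribution 2: 0.38 * 2.85 = 1.083 wt%
S_blend = 0.81716 + 1.083 = 1.90016

1.90016 wt%


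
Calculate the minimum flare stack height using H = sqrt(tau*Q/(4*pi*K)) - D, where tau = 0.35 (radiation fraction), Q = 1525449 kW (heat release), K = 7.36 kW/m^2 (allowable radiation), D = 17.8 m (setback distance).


tau*Q/(4*pi*K) = 0.35 * 1525449 / (4 * pi * 7.36) = 5772.69
sqrt(5772.69) = 75.9782
H = 75.9782 - 17.8 = 58.18

58.18 m


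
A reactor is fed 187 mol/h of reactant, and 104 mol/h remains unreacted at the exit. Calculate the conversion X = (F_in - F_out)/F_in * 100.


X = (F_in - F_out) / F_in * 100
Moles reacted = 187 - 104 = 83
X = 83 / 187 * 100
= 0.4439 * 100
= 44.39 %

44.39 %


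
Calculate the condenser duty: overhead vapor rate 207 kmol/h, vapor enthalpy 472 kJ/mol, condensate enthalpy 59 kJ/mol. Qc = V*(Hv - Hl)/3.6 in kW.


Qc = 207 * (472 - 59) / 3.6 = 207 * 413 / 3.6 = 23750

23750 kW


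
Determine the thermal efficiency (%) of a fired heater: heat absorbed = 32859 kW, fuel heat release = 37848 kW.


Furnace efficiency = Q_absorbed / Q_fuel * 100
= 32859 / 37848 * 100 = 86.82

86.82 %


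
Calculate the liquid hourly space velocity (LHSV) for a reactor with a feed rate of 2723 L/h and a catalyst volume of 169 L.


LHSV = volumetric feed rate / catalyst volume
= 2723 L/h / 169 L
= 16.11 h^-1

16.11 h^-1


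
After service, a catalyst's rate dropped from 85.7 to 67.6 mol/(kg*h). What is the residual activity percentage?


Activity (%) = (rate_used / rate_fresh) * 100
rate_used = 67.6, rate_fresh = 85.7
= (67.6 / 85.7) * 100
= 0.7888 * 100 = 78.88

78.88 %


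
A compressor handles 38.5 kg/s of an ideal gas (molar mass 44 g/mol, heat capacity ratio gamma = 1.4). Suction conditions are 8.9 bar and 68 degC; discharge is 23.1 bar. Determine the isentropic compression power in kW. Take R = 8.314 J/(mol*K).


Isentropic work: W = m*(gamma/(gamma-1))*(R*T1/MW)*((P2/P1)^((gamma-1)/gamma) - 1)
T1 = 68 + 273.15 = 341.15 K
Pressure ratio = 23.1 / 8.9 = 2.59551
Exponent = (1.4 - 1)/1.4 = 0.285714
(P2/P1)^exp - 1 = 2.59551^0.285714 - 1 = 0.313255
W = 38.5 * 1.4 / 0.4 * 8.314 * 341.15 / 44 * 0.313255 = 2721

2721 kW


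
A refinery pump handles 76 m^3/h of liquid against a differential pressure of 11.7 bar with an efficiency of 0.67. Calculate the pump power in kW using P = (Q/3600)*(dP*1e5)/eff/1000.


Q = 76 / 3600 = 0.0211111 m^3/s
P = 0.0211111 * (11.7 * 1e5) / 0.67 / 1000 = 36.87

36.87 kW


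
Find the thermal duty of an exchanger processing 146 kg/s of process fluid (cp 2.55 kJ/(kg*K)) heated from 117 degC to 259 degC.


Q = m_dot * cp * delta_T
delta_T = 259 - 117 = 142 K
Q = 146 * 2.55 * 142
= 372.3 * 142
= 52866.6 kW

52866.6 kW


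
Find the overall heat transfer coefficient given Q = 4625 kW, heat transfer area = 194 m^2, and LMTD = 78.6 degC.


From Q = U*A*LMTD, U = Q / (A * LMTD)
U = 4625 / (194 * 78.6) = 4625 / 15248.4 = 0.3033

0.3033 kW/(m^2*K)


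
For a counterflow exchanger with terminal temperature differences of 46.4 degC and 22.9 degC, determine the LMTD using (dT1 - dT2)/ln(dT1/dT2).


LMTD = (dT1 - dT2) / ln(dT1/dT2)
= (46.4 - 22.9) / ln(46.4 / 22.9) = 23.5 / 0.706163 = 33.28

33.28 degC


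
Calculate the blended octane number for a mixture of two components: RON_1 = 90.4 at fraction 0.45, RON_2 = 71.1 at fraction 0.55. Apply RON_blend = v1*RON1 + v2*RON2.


Linear blending: RON_blend = sum(vi * RONi)
Contribution 1: 0.45 * 90.4 = 40.68
Contribution 2: 0.55 * 71.1 = 39.105
RON_blend = 40.68 + 39.105 = 79.785

79.785


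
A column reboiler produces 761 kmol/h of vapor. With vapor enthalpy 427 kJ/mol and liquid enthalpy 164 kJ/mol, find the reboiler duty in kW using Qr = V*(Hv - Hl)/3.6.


Qr = 761 * (427 - 164) / 3.6 = 761 * 263 / 3.6 = 55600

55600 kW


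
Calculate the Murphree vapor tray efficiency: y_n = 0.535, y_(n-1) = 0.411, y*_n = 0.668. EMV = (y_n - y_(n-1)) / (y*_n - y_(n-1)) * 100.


Murphree vapor efficiency: EMV = (y_n - y_(n-1)) / (y*_n - y_(n-1)) * 100
EMV = (0.535 - 0.411) / (0.668 - 0.411) * 100 = 0.124 / 0.257 * 100 = 48.25

48.25 %


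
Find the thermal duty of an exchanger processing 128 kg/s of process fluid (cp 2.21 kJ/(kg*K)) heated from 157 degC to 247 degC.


Q = m_dot * cp * delta_T
delta_T = 247 - 157 = 90 K
Q = 128 * 2.21 * 90
= 282.88 * 90
= 25459.2 kW

25459.2 kW


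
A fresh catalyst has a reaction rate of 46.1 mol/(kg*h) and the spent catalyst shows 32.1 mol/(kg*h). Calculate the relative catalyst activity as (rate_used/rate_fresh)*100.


Activity (%) = (rate_used / rate_fresh) * 100
rate_used = 32.1, rate_fresh = 46.1
= (32.1 / 46.1) * 100
= 0.6963 * 100 = 69.63

69.63 %


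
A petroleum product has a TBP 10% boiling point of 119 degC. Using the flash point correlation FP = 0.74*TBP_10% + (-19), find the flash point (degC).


FP = 0.74 * 119 + (-19) = 69.06

69.06 degC


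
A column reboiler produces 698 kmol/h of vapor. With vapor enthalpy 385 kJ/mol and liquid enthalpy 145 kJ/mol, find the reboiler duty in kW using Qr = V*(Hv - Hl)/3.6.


Qr = 698 * (385 - 145) / 3.6 = 698 * 240 / 3.6 = 46530

46530 kW


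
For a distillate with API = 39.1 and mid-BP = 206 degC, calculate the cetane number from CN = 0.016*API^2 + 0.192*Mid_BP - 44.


CN = 0.016 * 39.1^2 + 0.192 * 206 - 44
CN = 24.46096 + 39.552 - 44 = 20.01296

20.01296


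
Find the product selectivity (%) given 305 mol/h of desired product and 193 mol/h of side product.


Selectivity = desired / (desired + undesired) * 100
Total products = 305 + 193 = 498 mol/h
S = 305 / 498 * 100
= 0.6124 * 100
= 61.24 %

61.24 %


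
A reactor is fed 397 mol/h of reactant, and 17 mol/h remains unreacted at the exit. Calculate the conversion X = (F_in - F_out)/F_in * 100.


X = (F_in - F_out) / F_in * 100
Moles reacted = 397 - 17 = 380
X = 380 / 397 * 100
= 0.9572 * 100
= 95.72 %

95.72 %


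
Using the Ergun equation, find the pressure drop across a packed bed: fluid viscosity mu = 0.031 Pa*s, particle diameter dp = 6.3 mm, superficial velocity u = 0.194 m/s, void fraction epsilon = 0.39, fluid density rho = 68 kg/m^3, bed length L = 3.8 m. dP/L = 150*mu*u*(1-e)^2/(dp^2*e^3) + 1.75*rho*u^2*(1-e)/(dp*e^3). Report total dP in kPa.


dp = 6.3 mm = 0.0063 m
Viscous term = 150*0.031*0.194*(1-0.39)^2 / (0.0063^2*0.39^3) = 142574
Inertial term = 1.75*68*0.194^2*(1-0.39) / (0.0063*0.39^3) = 7310.48
dP/L = 142574 + 7310.48 = 149884 Pa/m
dP = 149884 * 3.8 / 1000 = 569.6 kPa

569.6 kPa


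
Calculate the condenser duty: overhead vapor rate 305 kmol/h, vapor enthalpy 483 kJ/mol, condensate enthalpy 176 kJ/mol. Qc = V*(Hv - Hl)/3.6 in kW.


Qc = 305 * (483 - 176) / 3.6 = 305 * 307 / 3.6 = 26010

26010 kW


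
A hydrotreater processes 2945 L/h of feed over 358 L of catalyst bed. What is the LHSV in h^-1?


LHSV = volumetric feed rate / catalyst volume
= 2945 L/h / 358 L
= 8.226 h^-1

8.226 h^-1


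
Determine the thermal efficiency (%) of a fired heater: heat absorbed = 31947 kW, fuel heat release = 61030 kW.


Furnace efficiency = Q_absorbed / Q_fuel * 100
= 31947 / 61030 * 100 = 52.35

52.35 %


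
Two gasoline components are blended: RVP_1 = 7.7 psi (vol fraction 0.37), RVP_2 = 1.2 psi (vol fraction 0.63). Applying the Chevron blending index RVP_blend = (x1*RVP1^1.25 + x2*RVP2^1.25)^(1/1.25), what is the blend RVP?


Chevron index: RVP_blend = (sum xi*RVPi^1.25)^(1/1.25)
RVP^1.25 terms: 0.37 * 7.7^1.25 + 0.63 * 1.2^1.25 = 5.53712
RVP_blend = 5.53712^(1/1.25) = 3.932

3.932 psi


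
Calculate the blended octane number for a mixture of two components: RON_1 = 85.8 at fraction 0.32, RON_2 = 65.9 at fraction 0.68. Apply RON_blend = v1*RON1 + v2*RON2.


Linear blending: RON_blend = sum(vi * RONi)
Contribution 1: 0.32 * 85.8 = 27.456
Contribution 2: 0.68 * 65.9 = 44.812
RON_blend = 27.456 + 44.812 = 72.268

72.268


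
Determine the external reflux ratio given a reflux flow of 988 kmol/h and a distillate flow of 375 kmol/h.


Reflux ratio definition: R = L / D (liquid returned / distillate withdrawn)
L = 988 kmol/h, D = 375 kmol/h
R = 988 / 375 = 2.635

2.635


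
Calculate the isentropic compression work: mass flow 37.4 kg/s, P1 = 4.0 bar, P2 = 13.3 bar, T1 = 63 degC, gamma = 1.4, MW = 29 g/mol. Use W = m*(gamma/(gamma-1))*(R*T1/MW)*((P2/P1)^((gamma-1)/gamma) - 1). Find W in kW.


Isentropic work: W = m*(gamma/(gamma-1))*(R*T1/MW)*((P2/P1)^((gamma-1)/gamma) - 1)
T1 = 63 + 273.15 = 336.15 K
Pressure ratio = 13.3 / 4.0 = 3.325
Exponent = (1.4 - 1)/1.4 = 0.285714
(P2/P1)^exp - 1 = 3.325^0.285714 - 1 = 0.409559
W = 37.4 * 1.4 / 0.4 * 8.314 * 336.15 / 29 * 0.409559 = 5167

5167 kW


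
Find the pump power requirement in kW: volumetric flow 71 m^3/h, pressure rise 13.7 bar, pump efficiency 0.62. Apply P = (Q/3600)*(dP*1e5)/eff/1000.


Q = 71 / 3600 = 0.0197222 m^3/s
P = 0.0197222 * (13.7 * 1e5) / 0.62 / 1000 = 43.58

43.58 kW


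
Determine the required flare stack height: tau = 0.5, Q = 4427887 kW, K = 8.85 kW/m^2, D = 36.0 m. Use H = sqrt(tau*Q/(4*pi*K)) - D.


tau*Q/(4*pi*K) = 0.5 * 4427887 / (4 * pi * 8.85) = 19907.3
sqrt(19907.3) = 141.093
H = 141.093 - 36.0 = 105.1

105.1 m


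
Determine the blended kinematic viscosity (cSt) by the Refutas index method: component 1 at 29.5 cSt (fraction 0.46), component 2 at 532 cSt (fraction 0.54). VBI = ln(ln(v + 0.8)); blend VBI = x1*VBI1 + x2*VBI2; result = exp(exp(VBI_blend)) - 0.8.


Refutas method: VBN_i = 14.534*ln(ln(visc_i + 0.8)) + 10.975, blended linearly by mass fraction; since VBN is linear in VBI_i = ln(ln(visc_i + 0.8)) and the fractions sum to 1, blend VBI directly: visc = exp(exp(VBI_blend)) - 0.8
VBI_1 = ln(ln(29.5 + 0.8)) = 1.22705
VBI_2 = ln(ln(532 + 0.8)) = 1.83707
VBI_blend = 0.46 * 1.22705 + 0.54 * 1.83707 = 1.55646
visc_blend = exp(exp(1.55646)) - 0.8 = 113.9

113.9 cSt


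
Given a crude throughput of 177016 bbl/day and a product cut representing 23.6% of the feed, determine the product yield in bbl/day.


Crude throughput = 177016 bbl/day
Fraction yield = 23.6%
yield = throughput * fraction / 100
yield = 177016 * 23.6 / 100 = 41775.776

41775.776 bbl/day


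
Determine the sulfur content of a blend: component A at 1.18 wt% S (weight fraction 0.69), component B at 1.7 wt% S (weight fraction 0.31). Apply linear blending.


Linear sulfur blending: S_blend = x1*S1 + x2*S2
Contribution 1: 0.69 * 1.18 = 0.8142 wt%
Contribution 2: 0.31 * 1.7 = 0.527 wt%
S_blend = 0.8142 + 0.527 = 1.3412

1.3412 wt%


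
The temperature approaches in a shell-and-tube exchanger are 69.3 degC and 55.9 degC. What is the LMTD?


LMTD = (dT1 - dT2) / ln(dT1/dT2)
= (69.3 - 55.9) / ln(69.3 / 55.9) = 13.4 / 0.214881 = 62.36

62.36 degC


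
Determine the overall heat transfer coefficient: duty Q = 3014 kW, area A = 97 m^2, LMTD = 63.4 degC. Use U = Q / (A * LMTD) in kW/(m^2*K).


From Q = U*A*LMTD, U = Q / (A * LMTD)
U = 3014 / (97 * 63.4) = 3014 / 6149.8 = 0.4901

0.4901 kW/(m^2*K)


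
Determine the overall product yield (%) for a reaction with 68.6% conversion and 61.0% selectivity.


Overall yield = conversion (%) * selectivity (%) / 100
Conversion = 68.6%, Selectivity = 61.0%
Y = 68.6 * 61.0 / 100
= 41.846 %

41.846 %


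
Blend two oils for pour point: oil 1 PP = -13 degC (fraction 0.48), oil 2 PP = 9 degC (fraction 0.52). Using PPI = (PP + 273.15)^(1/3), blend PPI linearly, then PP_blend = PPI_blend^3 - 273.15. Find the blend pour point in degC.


PPI_1 = (-13 + 273.15)^(1/3) = 6.383731
PPI_2 = (9 + 273.15)^(1/3) = 6.558835
PPI_blend = 0.48 * 6.383731 + 0.52 * 6.558835 = 6.474785
PP_blend = 6.474785^3 - 273.15 = 271.4414 - 273.15 = -1.71

-1.71 degC


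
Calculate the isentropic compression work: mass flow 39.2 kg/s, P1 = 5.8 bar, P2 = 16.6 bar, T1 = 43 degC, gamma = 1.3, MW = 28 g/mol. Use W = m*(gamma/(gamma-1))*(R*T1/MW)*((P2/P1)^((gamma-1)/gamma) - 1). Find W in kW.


Isentropic work: W = m*(gamma/(gamma-1))*(R*T1/MW)*((P2/P1)^((gamma-1)/gamma) - 1)
T1 = 43 + 273.15 = 316.15 K
Pressure ratio = 16.6 / 5.8 = 2.86207
Exponent = (1.3 - 1)/1.3 = 0.230769
(P2/P1)^exp - 1 = 2.86207^0.230769 - 1 = 0.27464
W = 39.2 * 1.3 / 0.3 * 8.314 * 316.15 / 28 * 0.27464 = 4379

4379 kW


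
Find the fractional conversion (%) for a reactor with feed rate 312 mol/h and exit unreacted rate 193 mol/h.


X = (F_in - F_out) / F_in * 100
Moles reacted = 312 - 193 = 119
X = 119 / 312 * 100
= 0.3814 * 100
= 38.14 %

38.14 %


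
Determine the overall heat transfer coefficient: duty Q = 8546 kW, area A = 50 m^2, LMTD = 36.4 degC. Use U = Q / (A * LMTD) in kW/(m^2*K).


From Q = U*A*LMTD, U = Q / (A * LMTD)
U = 8546 / (50 * 36.4) = 8546 / 1820 = 4.696

4.696 kW/(m^2*K)


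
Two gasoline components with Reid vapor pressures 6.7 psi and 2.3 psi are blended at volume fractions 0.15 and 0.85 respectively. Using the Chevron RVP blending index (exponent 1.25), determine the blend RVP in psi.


Chevron index: RVP_blend = (sum xi*RVPi^1.25)^(1/1.25)
RVP^1.25 terms: 0.15 * 6.7^1.25 + 0.85 * 2.3^1.25 = 4.02447
RVP_blend = 4.02447^(1/1.25) = 3.046

3.046 psi


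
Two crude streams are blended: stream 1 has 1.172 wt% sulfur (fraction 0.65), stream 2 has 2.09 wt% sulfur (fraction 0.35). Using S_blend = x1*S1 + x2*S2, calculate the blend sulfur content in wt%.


Linear sulfur blending: S_blend = x1*S1 + x2*S2
Contribution 1: 0.65 * 1.172 = 0.7618 wt%
Contribution 2: 0.35 * 2.09 = 0.7315 wt%
S_blend = 0.7618 + 0.7315 = 1.4933

1.4933 wt%


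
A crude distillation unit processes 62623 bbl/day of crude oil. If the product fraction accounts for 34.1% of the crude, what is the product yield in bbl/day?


Crude throughput = 62623 bbl/day
Fraction yield = 34.1%
yield = throughput * fraction / 100
yield = 62623 * 34.1 / 100 = 21354.443

21354.443 bbl/day


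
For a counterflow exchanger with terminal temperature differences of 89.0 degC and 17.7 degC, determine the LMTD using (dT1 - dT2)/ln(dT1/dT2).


LMTD = (dT1 - dT2) / ln(dT1/dT2)
= (89.0 - 17.7) / ln(89.0 / 17.7) = 71.3 / 1.61507 = 44.15

44.15 degC


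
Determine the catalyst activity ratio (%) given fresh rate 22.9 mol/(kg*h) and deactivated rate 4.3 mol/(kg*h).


Activity (%) = (rate_used / rate_fresh) * 100
rate_used = 4.3, rate_fresh = 22.9
= (4.3 / 22.9) * 100
= 0.1878 * 100 = 18.78

18.78 %


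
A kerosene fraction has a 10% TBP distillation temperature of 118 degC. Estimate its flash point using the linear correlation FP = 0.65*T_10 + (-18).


FP = 0.65 * 118 + (-18) = 58.7

58.7 degC


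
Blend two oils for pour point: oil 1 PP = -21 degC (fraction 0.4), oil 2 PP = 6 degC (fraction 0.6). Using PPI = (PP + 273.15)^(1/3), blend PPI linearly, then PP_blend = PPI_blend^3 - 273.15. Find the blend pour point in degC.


PPI_1 = (-21 + 273.15)^(1/3) = 6.317613
PPI_2 = (6 + 273.15)^(1/3) = 6.535506
PPI_blend = 0.4 * 6.317613 + 0.6 * 6.535506 = 6.448349
PP_blend = 6.448349^3 - 273.15 = 268.1301 - 273.15 = -5.02

-5.02 degC


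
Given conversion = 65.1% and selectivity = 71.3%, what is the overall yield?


Overall yield = conversion (%) * selectivity (%) / 100
Conversion = 65.1%, Selectivity = 71.3%
Y = 65.1 * 71.3 / 100
= 46.4163 %

46.4163 %


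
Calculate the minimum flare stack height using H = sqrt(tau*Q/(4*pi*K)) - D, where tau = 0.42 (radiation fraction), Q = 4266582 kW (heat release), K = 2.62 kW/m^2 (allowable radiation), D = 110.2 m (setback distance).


tau*Q/(4*pi*K) = 0.42 * 4266582 / (4 * pi * 2.62) = 54427.5
sqrt(54427.5) = 233.297
H = 233.297 - 110.2 = 123.1

123.1 m


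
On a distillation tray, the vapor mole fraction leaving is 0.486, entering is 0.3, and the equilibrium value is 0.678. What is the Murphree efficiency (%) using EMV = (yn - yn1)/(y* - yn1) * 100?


Murphree vapor efficiency: EMV = (y_n - y_(n-1)) / (y*_n - y_(n-1)) * 100
EMV = (0.486 - 0.3) / (0.678 - 0.3) * 100 = 0.186 / 0.378 * 100 = 49.21

49.21 %


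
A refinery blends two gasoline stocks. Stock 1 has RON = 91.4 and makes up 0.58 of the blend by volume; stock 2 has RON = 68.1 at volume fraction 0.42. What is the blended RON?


Linear blending: RON_blend = sum(vi * RONi)
Contribution 1: 0.58 * 91.4 = 53.012
Contribution 2: 0.42 * 68.1 = 28.602
RON_blend = 53.012 + 28.602 = 81.614

81.614


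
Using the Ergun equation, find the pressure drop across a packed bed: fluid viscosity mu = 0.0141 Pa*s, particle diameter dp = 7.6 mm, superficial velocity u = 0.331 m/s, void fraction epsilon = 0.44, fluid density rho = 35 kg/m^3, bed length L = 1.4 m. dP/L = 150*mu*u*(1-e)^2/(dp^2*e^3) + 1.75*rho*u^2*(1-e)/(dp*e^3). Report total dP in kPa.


dp = 7.6 mm = 0.0076 m
Viscous term = 150*0.0141*0.331*(1-0.44)^2 / (0.0076^2*0.44^3) = 44620
Inertial term = 1.75*35*0.331^2*(1-0.44) / (0.0076*0.44^3) = 5804.68
dP/L = 44620 + 5804.68 = 50424.7 Pa/m
dP = 50424.7 * 1.4 / 1000 = 70.59 kPa

70.59 kPa


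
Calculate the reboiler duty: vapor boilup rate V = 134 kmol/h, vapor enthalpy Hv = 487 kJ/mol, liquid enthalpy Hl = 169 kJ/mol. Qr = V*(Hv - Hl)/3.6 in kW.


Qr = 134 * (487 - 169) / 3.6 = 134 * 318 / 3.6 = 11840

11840 kW


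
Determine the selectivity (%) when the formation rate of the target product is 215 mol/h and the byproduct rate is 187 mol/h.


Selectivity = desired / (desired + undesired) * 100
Total products = 215 + 187 = 402 mol/h
S = 215 / 402 * 100
= 0.5348 * 100
= 53.48 %

53.48 %


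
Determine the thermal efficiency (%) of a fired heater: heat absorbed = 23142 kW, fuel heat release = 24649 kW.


Furnace efficiency = Q_absorbed / Q_fuel * 100
= 23142 / 24649 * 100 = 93.89

93.89 %


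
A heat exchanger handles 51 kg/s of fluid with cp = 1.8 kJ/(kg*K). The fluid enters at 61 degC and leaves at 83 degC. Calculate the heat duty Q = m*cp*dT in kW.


Q = m_dot * cp * delta_T
delta_T = 83 - 61 = 22 K
Q = 51 * 1.8 * 22
= 91.8 * 22
= 2019.6 kW

2019.6 kW


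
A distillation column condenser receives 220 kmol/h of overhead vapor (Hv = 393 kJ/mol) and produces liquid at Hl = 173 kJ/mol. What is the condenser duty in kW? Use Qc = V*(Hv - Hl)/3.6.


Qc = 220 * (393 - 173) / 3.6 = 220 * 220 / 3.6 = 13440

13440 kW


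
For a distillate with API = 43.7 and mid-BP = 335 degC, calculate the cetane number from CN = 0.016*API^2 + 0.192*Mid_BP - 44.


CN = 0.016 * 43.7^2 + 0.192 * 335 - 44
CN = 30.55504 + 64.32 - 44 = 50.87504

50.87504


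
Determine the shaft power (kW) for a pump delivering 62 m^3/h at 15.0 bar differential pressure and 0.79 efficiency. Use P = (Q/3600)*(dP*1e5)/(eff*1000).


Q = 62 / 3600 = 0.0172222 m^3/s
P = 0.0172222 * (15.0 * 1e5) / 0.79 / 1000 = 32.70

32.70 kW


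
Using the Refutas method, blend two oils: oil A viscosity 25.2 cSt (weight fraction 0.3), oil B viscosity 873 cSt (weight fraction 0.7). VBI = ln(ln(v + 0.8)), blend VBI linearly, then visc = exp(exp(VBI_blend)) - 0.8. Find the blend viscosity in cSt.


Refutas method: VBN_i = 14.534*ln(ln(visc_i + 0.8)) + 10.975, blended linearly by mass fraction; since VBN is linear in VBI_i = ln(ln(visc_i + 0.8)) and the fractions sum to 1, blend VBI directly: visc = exp(exp(VBI_blend)) - 0.8
VBI_1 = ln(ln(25.2 + 0.8)) = 1.18114
VBI_2 = ln(ln(873 + 0.8)) = 1.91292
VBI_blend = 0.3 * 1.18114 + 0.7 * 1.91292 = 1.69339
visc_blend = exp(exp(1.69339)) - 0.8 = 229.2

229.2 cSt


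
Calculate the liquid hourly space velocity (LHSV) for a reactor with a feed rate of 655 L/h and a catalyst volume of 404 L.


LHSV = volumetric feed rate / catalyst volume
= 655 L/h / 404 L
= 1.621 h^-1

1.621 h^-1


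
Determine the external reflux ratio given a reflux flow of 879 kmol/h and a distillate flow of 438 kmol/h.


Reflux ratio definition: R = L / D (liquid returned / distillate withdrawn)
L = 879 kmol/h, D = 438 kmol/h
R = 879 / 438 = 2.007

2.007


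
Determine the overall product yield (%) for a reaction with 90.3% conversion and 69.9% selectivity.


Overall yield = conversion (%) * selectivity (%) / 100
Conversion = 90.3%, Selectivity = 69.9%
Y = 90.3 * 69.9 / 100
= 63.1197 %

63.1197 %


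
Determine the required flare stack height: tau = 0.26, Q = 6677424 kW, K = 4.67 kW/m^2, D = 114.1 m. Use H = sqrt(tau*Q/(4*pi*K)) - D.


tau*Q/(4*pi*K) = 0.26 * 6677424 / (4 * pi * 4.67) = 29583.9
sqrt(29583.9) = 172
H = 172 - 114.1 = 57.90

57.90 m


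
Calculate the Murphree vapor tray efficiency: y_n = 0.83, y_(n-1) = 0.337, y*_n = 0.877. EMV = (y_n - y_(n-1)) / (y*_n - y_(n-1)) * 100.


Murphree vapor efficiency: EMV = (y_n - y_(n-1)) / (y*_n - y_(n-1)) * 100
EMV = (0.83 - 0.337) / (0.877 - 0.337) * 100 = 0.493 / 0.54 * 100 = 91.30

91.30 %


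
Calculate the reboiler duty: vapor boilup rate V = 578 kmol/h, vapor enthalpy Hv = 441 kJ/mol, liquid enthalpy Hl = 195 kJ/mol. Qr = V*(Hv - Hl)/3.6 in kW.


Qr = 578 * (441 - 195) / 3.6 = 578 * 246 / 3.6 = 39500

39500 kW


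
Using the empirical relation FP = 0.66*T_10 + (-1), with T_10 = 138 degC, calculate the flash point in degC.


FP = 0.66 * 138 + (-1) = 90.08

90.08 degC


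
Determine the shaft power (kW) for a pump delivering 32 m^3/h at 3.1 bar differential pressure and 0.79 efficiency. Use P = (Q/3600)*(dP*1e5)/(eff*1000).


Q = 32 / 3600 = 0.00888889 m^3/s
P = 0.00888889 * (3.1 * 1e5) / 0.79 / 1000 = 3.488

3.488 kW


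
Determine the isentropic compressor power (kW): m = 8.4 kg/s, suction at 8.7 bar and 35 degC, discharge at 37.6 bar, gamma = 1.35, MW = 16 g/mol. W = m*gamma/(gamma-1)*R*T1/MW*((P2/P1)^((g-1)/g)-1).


Isentropic work: W = m*(gamma/(gamma-1))*(R*T1/MW)*((P2/P1)^((gamma-1)/gamma) - 1)
T1 = 35 + 273.15 = 308.15 K
Pressure ratio = 37.6 / 8.7 = 4.32184
Exponent = (1.35 - 1)/1.35 = 0.259259
(P2/P1)^exp - 1 = 4.32184^0.259259 - 1 = 0.461513
W = 8.4 * 1.35 / 0.35 * 8.314 * 308.15 / 16 * 0.461513 = 2394

2394 kW


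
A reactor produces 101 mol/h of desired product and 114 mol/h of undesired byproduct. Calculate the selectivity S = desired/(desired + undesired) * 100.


Selectivity = desired / (desired + undesired) * 100
Total products = 101 + 114 = 215 mol/h
S = 101 / 215 * 100
= 0.4698 * 100
= 46.98 %

46.98 %


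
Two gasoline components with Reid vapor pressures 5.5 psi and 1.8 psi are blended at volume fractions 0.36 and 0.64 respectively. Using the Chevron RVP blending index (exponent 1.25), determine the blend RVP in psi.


Chevron index: RVP_blend = (sum xi*RVPi^1.25)^(1/1.25)
RVP^1.25 terms: 0.36 * 5.5^1.25 + 0.64 * 1.8^1.25 = 4.36654
RVP_blend = 4.36654^(1/1.25) = 3.252

3.252 psi


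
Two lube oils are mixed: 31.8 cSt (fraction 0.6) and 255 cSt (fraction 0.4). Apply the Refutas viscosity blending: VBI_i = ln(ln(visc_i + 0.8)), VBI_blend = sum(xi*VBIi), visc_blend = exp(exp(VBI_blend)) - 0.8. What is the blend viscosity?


Refutas method: VBN_i = 14.534*ln(ln(visc_i + 0.8)) + 10.975, blended linearly by mass fraction; since VBN is linear in VBI_i = ln(ln(visc_i + 0.8)) and the fractions sum to 1, blend VBI directly: visc = exp(exp(VBI_blend)) - 0.8
VBI_1 = ln(ln(31.8 + 0.8)) = 1.24827
VBI_2 = ln(ln(255 + 0.8)) = 1.71279
VBI_blend = 0.6 * 1.24827 + 0.4 * 1.71279 = 1.43408
visc_blend = exp(exp(1.43408)) - 0.8 = 65.61

65.61 cSt


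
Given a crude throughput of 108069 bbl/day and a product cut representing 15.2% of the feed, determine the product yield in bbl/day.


Crude throughput = 108069 bbl/day
Fraction yield = 15.2%
yield = throughput * fraction / 100
yield = 108069 * 15.2 / 100 = 16426.488

16426.488 bbl/day


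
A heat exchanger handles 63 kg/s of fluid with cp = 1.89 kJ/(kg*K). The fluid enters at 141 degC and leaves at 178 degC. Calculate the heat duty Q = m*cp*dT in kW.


Q = m_dot * cp * delta_T
delta_T = 178 - 141 = 37 K
Q = 63 * 1.89 * 37
= 119.07 * 37
= 4405.59 kW

4405.59 kW


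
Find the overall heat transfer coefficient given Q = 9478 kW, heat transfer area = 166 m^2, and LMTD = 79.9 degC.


From Q = U*A*LMTD, U = Q / (A * LMTD)
U = 9478 / (166 * 79.9) = 9478 / 13263.4 = 0.7146

0.7146 kW/(m^2*K)


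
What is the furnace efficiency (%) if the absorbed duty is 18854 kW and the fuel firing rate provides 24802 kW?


Furnace efficiency = Q_absorbed / Q_fuel * 100
= 18854 / 24802 * 100 = 76.02

76.02 %


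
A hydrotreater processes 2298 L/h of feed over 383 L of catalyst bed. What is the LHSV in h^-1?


LHSV = volumetric feed rate / catalyst volume
= 2298 L/h / 383 L
= 6.000 h^-1

6.000 h^-1


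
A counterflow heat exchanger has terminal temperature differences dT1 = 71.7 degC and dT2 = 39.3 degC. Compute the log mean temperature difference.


LMTD = (dT1 - dT2) / ln(dT1/dT2)
= (71.7 - 39.3) / ln(71.7 / 39.3) = 32.4 / 0.601266 = 53.89

53.89 degC


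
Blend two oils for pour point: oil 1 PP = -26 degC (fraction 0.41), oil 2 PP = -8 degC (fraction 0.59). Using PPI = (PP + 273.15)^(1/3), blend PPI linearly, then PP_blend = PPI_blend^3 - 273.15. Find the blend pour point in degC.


PPI_1 = (-26 + 273.15)^(1/3) = 6.275575
PPI_2 = (-8 + 273.15)^(1/3) = 6.42437
PPI_blend = 0.41 * 6.275575 + 0.59 * 6.42437 = 6.363364
PP_blend = 6.363364^3 - 273.15 = 257.6679 - 273.15 = -15.48

-15.48 degC
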